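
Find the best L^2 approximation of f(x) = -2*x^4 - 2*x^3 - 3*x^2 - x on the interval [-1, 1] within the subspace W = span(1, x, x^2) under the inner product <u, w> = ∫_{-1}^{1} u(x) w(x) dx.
g(x) = -33*x^2/7 - 11*x/5 + 6/35

The best approximation g ∈ W is the orthogonal projection of f onto W. Writing g = a_0 + a_1 x + a_2 x^2, the coefficients solve the normal equations G · a = b where
  G_{ij} = <φ_i, φ_j> and b_i = <f, φ_i>, with φ_0 = 1, φ_1 = x, φ_2 = x^2.
G =
  [2, 0, 2/3]
  [0, 2/3, 0]
  [2/3, 0, 2/5],
b = (-14/5, -22/15, -62/35).
Solving gives a_0 = 6/35, a_1 = -11/5, a_2 = -33/7, so
  g(x) = -33*x^2/7 - 11*x/5 + 6/35.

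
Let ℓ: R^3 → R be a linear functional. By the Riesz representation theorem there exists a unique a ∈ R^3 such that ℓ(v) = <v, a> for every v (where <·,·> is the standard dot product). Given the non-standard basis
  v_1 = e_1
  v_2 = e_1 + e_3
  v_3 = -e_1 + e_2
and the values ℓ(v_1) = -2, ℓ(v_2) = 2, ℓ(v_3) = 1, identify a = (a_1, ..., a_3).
a = (-2, -1, 4)

Write a = (a_1, ..., a_3) in the standard basis. For each basis vector v_i, ℓ(v_i) = <v_i, a> is a linear equation in the a_j's. Collect the n equations into a matrix system V a = ℓ, where row i of V is v_i (expressed in the standard basis). Since V is invertible (lower-triangular with 1s on the diagonal, up to permutation), solve by back-substitution:
  V =
[[1, 0, 0],
 [1, 0, 1],
 [-1, 1, 0]]
  V a = (-2, 2, 1)
Solving gives a = (-2, -1, 4).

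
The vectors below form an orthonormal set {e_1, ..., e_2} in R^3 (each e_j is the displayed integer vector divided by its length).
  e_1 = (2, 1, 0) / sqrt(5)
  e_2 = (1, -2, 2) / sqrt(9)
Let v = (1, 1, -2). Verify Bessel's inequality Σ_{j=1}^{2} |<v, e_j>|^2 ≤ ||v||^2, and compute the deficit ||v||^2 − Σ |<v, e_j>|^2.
Σ |<v, e_j>|^2 = 206/45; ||v||^2 = 6; deficit = 64/45

Write each e_j = u_j / sqrt(<u_j, u_j>) where u_j is the displayed integer vector. Then <v, e_j> = <v, u_j> / sqrt(<u_j, u_j>), so |<v, e_j>|^2 = <v, u_j>^2 / <u_j, u_j>.
Coefficients: <v, e_1> = 3/sqrt(5), <v, e_2> = -5/sqrt(9).
Square and sum: Σ |<v, e_j>|^2 = 206/45.
Compute ||v||^2 = v·v = 6.
Deficit = 6 − 206/45 = 64/45 ≥ 0, confirming Bessel's inequality. (The deficit equals ||v − Σ <v,e_j> e_j||^2, the squared distance from v to span{e_j}.)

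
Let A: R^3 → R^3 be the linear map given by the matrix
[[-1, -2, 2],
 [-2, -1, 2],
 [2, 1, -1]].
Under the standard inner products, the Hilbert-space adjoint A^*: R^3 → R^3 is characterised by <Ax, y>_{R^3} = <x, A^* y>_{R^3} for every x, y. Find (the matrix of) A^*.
A^* = A^T =
[[-1, -2, 2],
 [-2, -1, 1],
 [2, 2, -1]]

For real matrices with standard dot products, the defining identity <Ax, y> = <x, A^* y> gives (Ax)^T y = x^T (A^*) y, i.e. x^T A^T y = x^T (A^*) y. Since this holds for all x, y, we must have A^* = A^T. Therefore
A^* =
[[-1, -2, 2],
 [-2, -1, 1],
 [2, 2, -1]].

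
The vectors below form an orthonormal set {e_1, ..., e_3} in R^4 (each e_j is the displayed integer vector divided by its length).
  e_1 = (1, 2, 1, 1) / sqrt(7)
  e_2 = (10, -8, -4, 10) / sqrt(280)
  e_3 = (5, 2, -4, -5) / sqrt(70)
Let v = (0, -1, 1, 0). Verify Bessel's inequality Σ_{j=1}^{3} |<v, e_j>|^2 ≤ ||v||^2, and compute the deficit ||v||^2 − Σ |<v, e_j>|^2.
Σ |<v, e_j>|^2 = 5/7; ||v||^2 = 2; deficit = 9/7

Write each e_j = u_j / sqrt(<u_j, u_j>) where u_j is the displayed integer vector. Then <v, e_j> = <v, u_j> / sqrt(<u_j, u_j>), so |<v, e_j>|^2 = <v, u_j>^2 / <u_j, u_j>.
Coefficients: <v, e_1> = -1/sqrt(7), <v, e_2> = 4/sqrt(280), <v, e_3> = -6/sqrt(70).
Square and sum: Σ |<v, e_j>|^2 = 5/7.
Compute ||v||^2 = v·v = 2.
Deficit = 2 − 5/7 = 9/7 ≥ 0, confirming Bessel's inequality. (The deficit equals ||v − Σ <v,e_j> e_j||^2, the squared distance from v to span{e_j}.)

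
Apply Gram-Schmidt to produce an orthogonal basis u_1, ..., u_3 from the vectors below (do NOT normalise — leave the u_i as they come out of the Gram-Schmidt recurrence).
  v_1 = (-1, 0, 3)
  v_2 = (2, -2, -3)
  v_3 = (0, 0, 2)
Orthogonal basis:
  u_1 = (-1, 0, 3)
  u_2 = (9/10, -2, 3/10)
  u_3 = (24/49, 12/49, 8/49)

Apply the Gram-Schmidt recurrence
  u_1 = v_1
  u_i = v_i − Σ_{j<i} ((v_i · u_j) / (u_j · u_j)) · u_j.

Step by step this gives:
  u_1 = (-1, 0, 3)
  u_2 = (9/10, -2, 3/10)
  u_3 = (24/49, 12/49, 8/49)

Orthogonality check:
  u_2 · u_1 = 0 (should be 0)
  u_3 · u_1 = 0 (should be 0)
  u_3 · u_2 = 0 (should be 0)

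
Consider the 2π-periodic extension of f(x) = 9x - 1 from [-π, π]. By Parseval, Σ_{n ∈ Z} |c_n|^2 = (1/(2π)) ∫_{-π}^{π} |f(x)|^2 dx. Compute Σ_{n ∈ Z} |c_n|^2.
Σ |c_n|^2 = 27π^2 + 1

Expand and integrate term by term over [-π, π]:
  ∫ (9x)^2 dx = 81·(2π^3/3); ∫ 2·9·(-1)·x dx = 0 (odd integrand); ∫ (-1)^2 dx = 1·2π.
So (1/(2π)) ∫_{-π}^{π} (9x - 1)^2 dx = 81π^2/3 + 1 = 27π^2 + 1.
Parseval ⇒ Σ |c_n|^2 = 27π^2 + 1.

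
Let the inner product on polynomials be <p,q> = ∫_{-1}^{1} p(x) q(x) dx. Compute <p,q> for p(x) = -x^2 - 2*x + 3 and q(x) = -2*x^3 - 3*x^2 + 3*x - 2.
<p,q> = -268/15

Expand the product: p(x)·q(x) = 2*x^5 + 7*x^4 - 3*x^3 - 13*x^2 + 13*x - 6.
∫_{-1}^{1} of each monomial x^k gives [2/(k+1) if k even, 0 if k odd]. Integrating term-by-term (or equivalently evaluating the antiderivative F(x) = x^6/3 + 7*x^5/5 - 3*x^4/4 - 13*x^3/3 + 13*x^2/2 - 6*x at the endpoints):
  F(1) − F(−1) = -57/20 − (901/60) = -268/15.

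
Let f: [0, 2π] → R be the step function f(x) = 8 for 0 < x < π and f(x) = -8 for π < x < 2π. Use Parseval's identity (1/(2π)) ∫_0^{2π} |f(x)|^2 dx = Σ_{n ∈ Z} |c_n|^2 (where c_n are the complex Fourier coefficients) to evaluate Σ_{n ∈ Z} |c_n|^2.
Σ |c_n|^2 = 64

Parseval equates the L^2 energy of f (normalised by 1/(2π)) with the ℓ^2 sum of its Fourier coefficients: (1/(2π)) ∫_0^{2π} |f|^2 = Σ |c_n|^2.
Compute the left side: (1/(2π)) [∫_0^π 8^2 dx + ∫_π^{2π} (-8)^2 dx] = (1/(2π)) · (64π + 64π) = (64 + 64)/2 = 64.
So Σ_{n ∈ Z} |c_n|^2 = 64.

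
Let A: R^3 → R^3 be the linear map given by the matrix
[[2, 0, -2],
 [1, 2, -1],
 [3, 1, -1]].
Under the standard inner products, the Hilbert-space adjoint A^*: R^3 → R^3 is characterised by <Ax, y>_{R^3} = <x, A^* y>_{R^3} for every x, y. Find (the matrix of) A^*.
A^* = A^T =
[[2, 1, 3],
 [0, 2, 1],
 [-2, -1, -1]]

For real matrices with standard dot products, the defining identity <Ax, y> = <x, A^* y> gives (Ax)^T y = x^T (A^*) y, i.e. x^T A^T y = x^T (A^*) y. Since this holds for all x, y, we must have A^* = A^T. Therefore
A^* =
[[2, 1, 3],
 [0, 2, 1],
 [-2, -1, -1]].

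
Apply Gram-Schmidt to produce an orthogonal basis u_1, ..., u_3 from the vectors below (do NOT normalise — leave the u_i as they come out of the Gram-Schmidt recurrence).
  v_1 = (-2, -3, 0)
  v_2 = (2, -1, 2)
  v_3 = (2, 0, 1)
Orthogonal basis:
  u_1 = (-2, -3, 0)
  u_2 = (24/13, -16/13, 2)
  u_3 = (6/29, -4/29, -8/29)

Apply the Gram-Schmidt recurrence
  u_1 = v_1
  u_i = v_i − Σ_{j<i} ((v_i · u_j) / (u_j · u_j)) · u_j.

Step by step this gives:
  u_1 = (-2, -3, 0)
  u_2 = (24/13, -16/13, 2)
  u_3 = (6/29, -4/29, -8/29)

Orthogonality check:
  u_2 · u_1 = 0 (should be 0)
  u_3 · u_1 = 0 (should be 0)
  u_3 · u_2 = 0 (should be 0)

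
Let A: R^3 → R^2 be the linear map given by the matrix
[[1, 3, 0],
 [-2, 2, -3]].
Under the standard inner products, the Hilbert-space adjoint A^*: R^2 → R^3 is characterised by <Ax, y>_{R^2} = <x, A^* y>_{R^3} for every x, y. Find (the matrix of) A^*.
A^* = A^T =
[[1, -2],
 [3, 2],
 [0, -3]]

For real matrices with standard dot products, the defining identity <Ax, y> = <x, A^* y> gives (Ax)^T y = x^T (A^*) y, i.e. x^T A^T y = x^T (A^*) y. Since this holds for all x, y, we must have A^* = A^T. Therefore
A^* =
[[1, -2],
 [3, 2],
 [0, -3]].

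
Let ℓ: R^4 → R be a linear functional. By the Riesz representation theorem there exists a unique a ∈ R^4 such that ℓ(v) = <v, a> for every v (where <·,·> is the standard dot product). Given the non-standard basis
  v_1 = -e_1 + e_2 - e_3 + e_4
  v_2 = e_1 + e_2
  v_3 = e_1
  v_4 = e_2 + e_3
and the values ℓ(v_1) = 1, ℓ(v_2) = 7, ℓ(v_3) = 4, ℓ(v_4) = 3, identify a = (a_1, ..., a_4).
a = (4, 3, 0, 2)

Write a = (a_1, ..., a_4) in the standard basis. For each basis vector v_i, ℓ(v_i) = <v_i, a> is a linear equation in the a_j's. Collect the n equations into a matrix system V a = ℓ, where row i of V is v_i (expressed in the standard basis). Since V is invertible (lower-triangular with 1s on the diagonal, up to permutation), solve by back-substitution:
  V =
[[-1, 1, -1, 1],
 [1, 1, 0, 0],
 [1, 0, 0, 0],
 [0, 1, 1, 0]]
  V a = (1, 7, 4, 3)
Solving gives a = (4, 3, 0, 2).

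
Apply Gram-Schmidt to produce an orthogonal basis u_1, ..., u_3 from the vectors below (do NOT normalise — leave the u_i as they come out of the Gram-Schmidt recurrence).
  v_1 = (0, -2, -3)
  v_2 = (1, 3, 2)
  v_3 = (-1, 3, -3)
Orthogonal basis:
  u_1 = (0, -2, -3)
  u_2 = (1, 15/13, -10/13)
  u_3 = (-50/19, 30/19, -20/19)

Apply the Gram-Schmidt recurrence
  u_1 = v_1
  u_i = v_i − Σ_{j<i} ((v_i · u_j) / (u_j · u_j)) · u_j.

Step by step this gives:
  u_1 = (0, -2, -3)
  u_2 = (1, 15/13, -10/13)
  u_3 = (-50/19, 30/19, -20/19)

Orthogonality check:
  u_2 · u_1 = 0 (should be 0)
  u_3 · u_1 = 0 (should be 0)
  u_3 · u_2 = 0 (should be 0)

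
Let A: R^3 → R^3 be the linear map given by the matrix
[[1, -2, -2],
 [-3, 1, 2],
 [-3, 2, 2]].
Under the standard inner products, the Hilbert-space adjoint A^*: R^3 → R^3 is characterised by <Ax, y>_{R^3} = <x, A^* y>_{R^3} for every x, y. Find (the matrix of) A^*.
A^* = A^T =
[[1, -3, -3],
 [-2, 1, 2],
 [-2, 2, 2]]

For real matrices with standard dot products, the defining identity <Ax, y> = <x, A^* y> gives (Ax)^T y = x^T (A^*) y, i.e. x^T A^T y = x^T (A^*) y. Since this holds for all x, y, we must have A^* = A^T. Therefore
A^* =
[[1, -3, -3],
 [-2, 1, 2],
 [-2, 2, 2]].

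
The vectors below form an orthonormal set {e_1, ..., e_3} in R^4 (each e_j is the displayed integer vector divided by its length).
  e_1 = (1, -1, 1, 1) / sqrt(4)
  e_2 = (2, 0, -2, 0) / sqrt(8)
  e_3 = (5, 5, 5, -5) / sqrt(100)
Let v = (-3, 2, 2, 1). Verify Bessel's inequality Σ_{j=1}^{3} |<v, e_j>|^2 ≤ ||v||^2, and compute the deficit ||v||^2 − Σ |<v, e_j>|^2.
Σ |<v, e_j>|^2 = 27/2; ||v||^2 = 18; deficit = 9/2

Write each e_j = u_j / sqrt(<u_j, u_j>) where u_j is the displayed integer vector. Then <v, e_j> = <v, u_j> / sqrt(<u_j, u_j>), so |<v, e_j>|^2 = <v, u_j>^2 / <u_j, u_j>.
Coefficients: <v, e_1> = -2/sqrt(4), <v, e_2> = -10/sqrt(8), <v, e_3> = 0/sqrt(100).
Square and sum: Σ |<v, e_j>|^2 = 27/2.
Compute ||v||^2 = v·v = 18.
Deficit = 18 − 27/2 = 9/2 ≥ 0, confirming Bessel's inequality. (The deficit equals ||v − Σ <v,e_j> e_j||^2, the squared distance from v to span{e_j}.)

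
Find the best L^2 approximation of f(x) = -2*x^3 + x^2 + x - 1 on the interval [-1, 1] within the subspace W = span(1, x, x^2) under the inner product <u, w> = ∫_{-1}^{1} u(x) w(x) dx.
g(x) = x^2 - x/5 - 1

The best approximation g ∈ W is the orthogonal projection of f onto W. Writing g = a_0 + a_1 x + a_2 x^2, the coefficients solve the normal equations G · a = b where
  G_{ij} = <φ_i, φ_j> and b_i = <f, φ_i>, with φ_0 = 1, φ_1 = x, φ_2 = x^2.
G =
  [2, 0, 2/3]
  [0, 2/3, 0]
  [2/3, 0, 2/5],
b = (-4/3, -2/15, -4/15).
Solving gives a_0 = -1, a_1 = -1/5, a_2 = 1, so
  g(x) = x^2 - x/5 - 1.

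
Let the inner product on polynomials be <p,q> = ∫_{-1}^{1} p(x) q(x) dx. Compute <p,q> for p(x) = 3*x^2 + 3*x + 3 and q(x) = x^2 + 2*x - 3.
<p,q> = -84/5

Expand the product: p(x)·q(x) = 3*x^4 + 9*x^3 - 3*x - 9.
∫_{-1}^{1} of each monomial x^k gives [2/(k+1) if k even, 0 if k odd]. Integrating term-by-term (or equivalently evaluating the antiderivative F(x) = 3*x^5/5 + 9*x^4/4 - 3*x^2/2 - 9*x at the endpoints):
  F(1) − F(−1) = -153/20 − (183/20) = -84/5.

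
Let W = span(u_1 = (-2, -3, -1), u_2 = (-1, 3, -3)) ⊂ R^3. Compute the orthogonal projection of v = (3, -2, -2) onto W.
proj_W(v) = (-9/125, -18/25, 38/125)

Set up U = [u_1 | ... | u_2] ∈ R^(3×2). The projector onto W = col(U) is P = U (U^T U)^(-1) U^T.
Compute U^T U =
  [14, -4]
  [-4, 19],
and U^T v = (2, -3).
Solve U^T U · c = U^T v for the coefficients: c = (13/125, -17/125). The projection is proj_W(v) = U c.
Check: (v - proj_W(v)) · u_1 = 0  (should be 0).
Check: (v - proj_W(v)) · u_2 = 0  (should be 0).
Result: proj_W(v) = (-9/125, -18/25, 38/125).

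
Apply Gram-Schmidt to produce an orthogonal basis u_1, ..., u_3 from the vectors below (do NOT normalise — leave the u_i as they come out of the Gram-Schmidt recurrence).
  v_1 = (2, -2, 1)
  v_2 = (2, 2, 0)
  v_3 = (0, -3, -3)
Orthogonal basis:
  u_1 = (2, -2, 1)
  u_2 = (2, 2, 0)
  u_3 = (5/6, -5/6, -10/3)

Apply the Gram-Schmidt recurrence
  u_1 = v_1
  u_i = v_i − Σ_{j<i} ((v_i · u_j) / (u_j · u_j)) · u_j.

Step by step this gives:
  u_1 = (2, -2, 1)
  u_2 = (2, 2, 0)
  u_3 = (5/6, -5/6, -10/3)

Orthogonality check:
  u_2 · u_1 = 0 (should be 0)
  u_3 · u_1 = 0 (should be 0)
  u_3 · u_2 = 0 (should be 0)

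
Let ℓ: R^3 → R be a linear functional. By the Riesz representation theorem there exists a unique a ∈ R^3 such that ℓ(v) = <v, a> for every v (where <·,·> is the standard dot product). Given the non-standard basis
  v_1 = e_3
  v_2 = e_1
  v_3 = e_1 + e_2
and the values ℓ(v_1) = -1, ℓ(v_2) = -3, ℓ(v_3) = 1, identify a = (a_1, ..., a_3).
a = (-3, 4, -1)

Write a = (a_1, ..., a_3) in the standard basis. For each basis vector v_i, ℓ(v_i) = <v_i, a> is a linear equation in the a_j's. Collect the n equations into a matrix system V a = ℓ, where row i of V is v_i (expressed in the standard basis). Since V is invertible (lower-triangular with 1s on the diagonal, up to permutation), solve by back-substitution:
  V =
[[0, 0, 1],
 [1, 0, 0],
 [1, 1, 0]]
  V a = (-1, -3, 1)
Solving gives a = (-3, 4, -1).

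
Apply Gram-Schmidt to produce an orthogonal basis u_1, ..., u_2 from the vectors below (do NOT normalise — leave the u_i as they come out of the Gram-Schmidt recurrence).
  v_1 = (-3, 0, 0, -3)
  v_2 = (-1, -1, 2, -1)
Orthogonal basis:
  u_1 = (-3, 0, 0, -3)
  u_2 = (0, -1, 2, 0)

Apply the Gram-Schmidt recurrence
  u_1 = v_1
  u_i = v_i − Σ_{j<i} ((v_i · u_j) / (u_j · u_j)) · u_j.

Step by step this gives:
  u_1 = (-3, 0, 0, -3)
  u_2 = (0, -1, 2, 0)

Orthogonality check:
  u_2 · u_1 = 0 (should be 0)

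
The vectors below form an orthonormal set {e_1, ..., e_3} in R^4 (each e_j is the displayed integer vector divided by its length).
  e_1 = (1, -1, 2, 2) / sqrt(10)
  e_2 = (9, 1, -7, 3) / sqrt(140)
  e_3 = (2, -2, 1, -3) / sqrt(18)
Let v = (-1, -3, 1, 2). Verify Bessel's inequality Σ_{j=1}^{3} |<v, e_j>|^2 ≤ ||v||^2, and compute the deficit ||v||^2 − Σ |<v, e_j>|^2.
Σ |<v, e_j>|^2 = 1931/252; ||v||^2 = 15; deficit = 1849/252

Write each e_j = u_j / sqrt(<u_j, u_j>) where u_j is the displayed integer vector. Then <v, e_j> = <v, u_j> / sqrt(<u_j, u_j>), so |<v, e_j>|^2 = <v, u_j>^2 / <u_j, u_j>.
Coefficients: <v, e_1> = 8/sqrt(10), <v, e_2> = -13/sqrt(140), <v, e_3> = -1/sqrt(18).
Square and sum: Σ |<v, e_j>|^2 = 1931/252.
Compute ||v||^2 = v·v = 15.
Deficit = 15 − 1931/252 = 1849/252 ≥ 0, confirming Bessel's inequality. (The deficit equals ||v − Σ <v,e_j> e_j||^2, the squared distance from v to span{e_j}.)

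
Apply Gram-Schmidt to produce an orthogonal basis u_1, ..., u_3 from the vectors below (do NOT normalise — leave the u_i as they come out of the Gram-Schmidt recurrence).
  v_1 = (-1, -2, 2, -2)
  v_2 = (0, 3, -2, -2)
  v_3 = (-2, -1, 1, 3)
Orthogonal basis:
  u_1 = (-1, -2, 2, -2)
  u_2 = (-6/13, 27/13, -14/13, -38/13)
  u_3 = (-436/185, 112/185, 31/185, 137/185)

Apply the Gram-Schmidt recurrence
  u_1 = v_1
  u_i = v_i − Σ_{j<i} ((v_i · u_j) / (u_j · u_j)) · u_j.

Step by step this gives:
  u_1 = (-1, -2, 2, -2)
  u_2 = (-6/13, 27/13, -14/13, -38/13)
  u_3 = (-436/185, 112/185, 31/185, 137/185)

Orthogonality check:
  u_2 · u_1 = 0 (should be 0)
  u_3 · u_1 = 0 (should be 0)
  u_3 · u_2 = 0 (should be 0)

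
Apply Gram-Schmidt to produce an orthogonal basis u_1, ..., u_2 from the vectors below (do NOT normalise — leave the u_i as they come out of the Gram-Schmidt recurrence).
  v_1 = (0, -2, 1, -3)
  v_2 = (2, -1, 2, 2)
Orthogonal basis:
  u_1 = (0, -2, 1, -3)
  u_2 = (2, -9/7, 15/7, 11/7)

Apply the Gram-Schmidt recurrence
  u_1 = v_1
  u_i = v_i − Σ_{j<i} ((v_i · u_j) / (u_j · u_j)) · u_j.

Step by step this gives:
  u_1 = (0, -2, 1, -3)
  u_2 = (2, -9/7, 15/7, 11/7)

Orthogonality check:
  u_2 · u_1 = 0 (should be 0)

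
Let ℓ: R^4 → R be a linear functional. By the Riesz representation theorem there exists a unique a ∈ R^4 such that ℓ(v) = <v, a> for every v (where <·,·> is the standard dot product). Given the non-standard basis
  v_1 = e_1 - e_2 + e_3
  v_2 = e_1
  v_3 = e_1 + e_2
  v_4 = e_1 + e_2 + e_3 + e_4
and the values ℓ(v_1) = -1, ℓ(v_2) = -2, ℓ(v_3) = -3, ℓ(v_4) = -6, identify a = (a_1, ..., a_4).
a = (-2, -1, 0, -3)

Write a = (a_1, ..., a_4) in the standard basis. For each basis vector v_i, ℓ(v_i) = <v_i, a> is a linear equation in the a_j's. Collect the n equations into a matrix system V a = ℓ, where row i of V is v_i (expressed in the standard basis). Since V is invertible (lower-triangular with 1s on the diagonal, up to permutation), solve by back-substitution:
  V =
[[1, -1, 1, 0],
 [1, 0, 0, 0],
 [1, 1, 0, 0],
 [1, 1, 1, 1]]
  V a = (-1, -2, -3, -6)
Solving gives a = (-2, -1, 0, -3).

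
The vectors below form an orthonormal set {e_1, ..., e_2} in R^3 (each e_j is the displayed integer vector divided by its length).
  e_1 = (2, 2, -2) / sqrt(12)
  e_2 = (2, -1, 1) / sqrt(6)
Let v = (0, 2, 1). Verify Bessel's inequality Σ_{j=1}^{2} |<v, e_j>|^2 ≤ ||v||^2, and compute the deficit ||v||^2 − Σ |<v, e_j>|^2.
Σ |<v, e_j>|^2 = 1/2; ||v||^2 = 5; deficit = 9/2

Write each e_j = u_j / sqrt(<u_j, u_j>) where u_j is the displayed integer vector. Then <v, e_j> = <v, u_j> / sqrt(<u_j, u_j>), so |<v, e_j>|^2 = <v, u_j>^2 / <u_j, u_j>.
Coefficients: <v, e_1> = 2/sqrt(12), <v, e_2> = -1/sqrt(6).
Square and sum: Σ |<v, e_j>|^2 = 1/2.
Compute ||v||^2 = v·v = 5.
Deficit = 5 − 1/2 = 9/2 ≥ 0, confirming Bessel's inequality. (The deficit equals ||v − Σ <v,e_j> e_j||^2, the squared distance from v to span{e_j}.)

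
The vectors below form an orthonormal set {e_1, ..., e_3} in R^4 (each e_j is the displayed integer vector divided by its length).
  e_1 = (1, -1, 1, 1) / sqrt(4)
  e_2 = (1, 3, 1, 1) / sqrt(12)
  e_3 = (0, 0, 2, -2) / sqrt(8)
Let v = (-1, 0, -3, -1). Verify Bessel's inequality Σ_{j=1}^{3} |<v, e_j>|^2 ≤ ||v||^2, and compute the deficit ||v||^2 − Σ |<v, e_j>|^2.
Σ |<v, e_j>|^2 = 31/3; ||v||^2 = 11; deficit = 2/3

Write each e_j = u_j / sqrt(<u_j, u_j>) where u_j is the displayed integer vector. Then <v, e_j> = <v, u_j> / sqrt(<u_j, u_j>), so |<v, e_j>|^2 = <v, u_j>^2 / <u_j, u_j>.
Coefficients: <v, e_1> = -5/sqrt(4), <v, e_2> = -5/sqrt(12), <v, e_3> = -4/sqrt(8).
Square and sum: Σ |<v, e_j>|^2 = 31/3.
Compute ||v||^2 = v·v = 11.
Deficit = 11 − 31/3 = 2/3 ≥ 0, confirming Bessel's inequality. (The deficit equals ||v − Σ <v,e_j> e_j||^2, the squared distance from v to span{e_j}.)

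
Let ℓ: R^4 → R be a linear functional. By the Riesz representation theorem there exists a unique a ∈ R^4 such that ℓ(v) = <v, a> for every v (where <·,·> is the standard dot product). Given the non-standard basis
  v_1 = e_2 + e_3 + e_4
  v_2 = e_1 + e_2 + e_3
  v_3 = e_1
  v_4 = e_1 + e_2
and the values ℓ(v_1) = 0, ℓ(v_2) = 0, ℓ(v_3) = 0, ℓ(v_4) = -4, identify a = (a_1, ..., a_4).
a = (0, -4, 4, 0)

Write a = (a_1, ..., a_4) in the standard basis. For each basis vector v_i, ℓ(v_i) = <v_i, a> is a linear equation in the a_j's. Collect the n equations into a matrix system V a = ℓ, where row i of V is v_i (expressed in the standard basis). Since V is invertible (lower-triangular with 1s on the diagonal, up to permutation), solve by back-substitution:
  V =
[[0, 1, 1, 1],
 [1, 1, 1, 0],
 [1, 0, 0, 0],
 [1, 1, 0, 0]]
  V a = (0, 0, 0, -4)
Solving gives a = (0, -4, 4, 0).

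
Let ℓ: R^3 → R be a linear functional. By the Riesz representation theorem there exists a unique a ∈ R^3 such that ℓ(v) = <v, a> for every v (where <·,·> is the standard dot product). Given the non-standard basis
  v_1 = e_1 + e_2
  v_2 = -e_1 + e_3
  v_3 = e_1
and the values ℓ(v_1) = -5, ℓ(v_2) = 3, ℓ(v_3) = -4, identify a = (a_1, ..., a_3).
a = (-4, -1, -1)

Write a = (a_1, ..., a_3) in the standard basis. For each basis vector v_i, ℓ(v_i) = <v_i, a> is a linear equation in the a_j's. Collect the n equations into a matrix system V a = ℓ, where row i of V is v_i (expressed in the standard basis). Since V is invertible (lower-triangular with 1s on the diagonal, up to permutation), solve by back-substitution:
  V =
[[1, 1, 0],
 [-1, 0, 1],
 [1, 0, 0]]
  V a = (-5, 3, -4)
Solving gives a = (-4, -1, -1).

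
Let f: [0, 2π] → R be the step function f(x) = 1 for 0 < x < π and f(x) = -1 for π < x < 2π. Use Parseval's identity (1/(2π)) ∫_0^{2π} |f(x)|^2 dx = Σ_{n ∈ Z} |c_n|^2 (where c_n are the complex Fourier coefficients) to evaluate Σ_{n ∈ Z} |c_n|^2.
Σ |c_n|^2 = 1

Parseval equates the L^2 energy of f (normalised by 1/(2π)) with the ℓ^2 sum of its Fourier coefficients: (1/(2π)) ∫_0^{2π} |f|^2 = Σ |c_n|^2.
Compute the left side: (1/(2π)) [∫_0^π 1^2 dx + ∫_π^{2π} (-1)^2 dx] = (1/(2π)) · (1π + 1π) = (1 + 1)/2 = 1.
So Σ_{n ∈ Z} |c_n|^2 = 1.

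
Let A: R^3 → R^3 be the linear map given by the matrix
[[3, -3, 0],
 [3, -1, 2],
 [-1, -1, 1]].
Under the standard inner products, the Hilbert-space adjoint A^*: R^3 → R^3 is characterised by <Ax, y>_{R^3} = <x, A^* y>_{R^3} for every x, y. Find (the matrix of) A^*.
A^* = A^T =
[[3, 3, -1],
 [-3, -1, -1],
 [0, 2, 1]]

For real matrices with standard dot products, the defining identity <Ax, y> = <x, A^* y> gives (Ax)^T y = x^T (A^*) y, i.e. x^T A^T y = x^T (A^*) y. Since this holds for all x, y, we must have A^* = A^T. Therefore
A^* =
[[3, 3, -1],
 [-3, -1, -1],
 [0, 2, 1]].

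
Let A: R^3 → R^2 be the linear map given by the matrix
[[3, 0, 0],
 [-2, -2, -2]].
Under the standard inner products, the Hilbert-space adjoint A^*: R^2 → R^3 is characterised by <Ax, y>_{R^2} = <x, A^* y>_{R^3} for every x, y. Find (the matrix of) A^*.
A^* = A^T =
[[3, -2],
 [0, -2],
 [0, -2]]

For real matrices with standard dot products, the defining identity <Ax, y> = <x, A^* y> gives (Ax)^T y = x^T (A^*) y, i.e. x^T A^T y = x^T (A^*) y. Since this holds for all x, y, we must have A^* = A^T. Therefore
A^* =
[[3, -2],
 [0, -2],
 [0, -2]].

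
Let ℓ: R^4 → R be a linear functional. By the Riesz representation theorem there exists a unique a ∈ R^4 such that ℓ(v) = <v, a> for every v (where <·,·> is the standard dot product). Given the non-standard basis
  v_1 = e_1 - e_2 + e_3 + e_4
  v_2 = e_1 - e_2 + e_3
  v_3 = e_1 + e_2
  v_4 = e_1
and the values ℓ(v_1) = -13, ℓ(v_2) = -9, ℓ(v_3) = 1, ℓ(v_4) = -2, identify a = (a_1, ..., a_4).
a = (-2, 3, -4, -4)

Write a = (a_1, ..., a_4) in the standard basis. For each basis vector v_i, ℓ(v_i) = <v_i, a> is a linear equation in the a_j's. Collect the n equations into a matrix system V a = ℓ, where row i of V is v_i (expressed in the standard basis). Since V is invertible (lower-triangular with 1s on the diagonal, up to permutation), solve by back-substitution:
  V =
[[1, -1, 1, 1],
 [1, -1, 1, 0],
 [1, 1, 0, 0],
 [1, 0, 0, 0]]
  V a = (-13, -9, 1, -2)
Solving gives a = (-2, 3, -4, -4).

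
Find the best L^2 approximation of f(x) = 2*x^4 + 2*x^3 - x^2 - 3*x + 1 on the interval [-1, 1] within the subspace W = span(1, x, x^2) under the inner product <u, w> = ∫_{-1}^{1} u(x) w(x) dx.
g(x) = 5*x^2/7 - 9*x/5 + 29/35

The best approximation g ∈ W is the orthogonal projection of f onto W. Writing g = a_0 + a_1 x + a_2 x^2, the coefficients solve the normal equations G · a = b where
  G_{ij} = <φ_i, φ_j> and b_i = <f, φ_i>, with φ_0 = 1, φ_1 = x, φ_2 = x^2.
G =
  [2, 0, 2/3]
  [0, 2/3, 0]
  [2/3, 0, 2/5],
b = (32/15, -6/5, 88/105).
Solving gives a_0 = 29/35, a_1 = -9/5, a_2 = 5/7, so
  g(x) = 5*x^2/7 - 9*x/5 + 29/35.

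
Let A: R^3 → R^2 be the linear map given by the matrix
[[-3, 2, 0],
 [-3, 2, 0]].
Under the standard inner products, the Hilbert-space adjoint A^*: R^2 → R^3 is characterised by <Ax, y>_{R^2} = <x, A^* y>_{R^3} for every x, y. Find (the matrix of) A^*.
A^* = A^T =
[[-3, -3],
 [2, 2],
 [0, 0]]

For real matrices with standard dot products, the defining identity <Ax, y> = <x, A^* y> gives (Ax)^T y = x^T (A^*) y, i.e. x^T A^T y = x^T (A^*) y. Since this holds for all x, y, we must have A^* = A^T. Therefore
A^* =
[[-3, -3],
 [2, 2],
 [0, 0]].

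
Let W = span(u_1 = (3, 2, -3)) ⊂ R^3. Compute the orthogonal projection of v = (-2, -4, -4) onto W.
proj_W(v) = (-3/11, -2/11, 3/11)

Set up U = [u_1 | ... | u_1] ∈ R^(3×1). The projector onto W = col(U) is P = U (U^T U)^(-1) U^T.
Compute U^T U =
  [22],
and U^T v = (-2).
Solve U^T U · c = U^T v for the coefficients: c = (-1/11). The projection is proj_W(v) = U c.
Check: (v - proj_W(v)) · u_1 = 0  (should be 0).
Result: proj_W(v) = (-3/11, -2/11, 3/11).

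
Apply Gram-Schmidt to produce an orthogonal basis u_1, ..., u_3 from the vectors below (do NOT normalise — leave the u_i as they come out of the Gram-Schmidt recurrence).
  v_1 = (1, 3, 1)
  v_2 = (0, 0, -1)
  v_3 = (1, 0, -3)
Orthogonal basis:
  u_1 = (1, 3, 1)
  u_2 = (1/11, 3/11, -10/11)
  u_3 = (9/10, -3/10, 0)

Apply the Gram-Schmidt recurrence
  u_1 = v_1
  u_i = v_i − Σ_{j<i} ((v_i · u_j) / (u_j · u_j)) · u_j.

Step by step this gives:
  u_1 = (1, 3, 1)
  u_2 = (1/11, 3/11, -10/11)
  u_3 = (9/10, -3/10, 0)

Orthogonality check:
  u_2 · u_1 = 0 (should be 0)
  u_3 · u_1 = 0 (should be 0)
  u_3 · u_2 = 0 (should be 0)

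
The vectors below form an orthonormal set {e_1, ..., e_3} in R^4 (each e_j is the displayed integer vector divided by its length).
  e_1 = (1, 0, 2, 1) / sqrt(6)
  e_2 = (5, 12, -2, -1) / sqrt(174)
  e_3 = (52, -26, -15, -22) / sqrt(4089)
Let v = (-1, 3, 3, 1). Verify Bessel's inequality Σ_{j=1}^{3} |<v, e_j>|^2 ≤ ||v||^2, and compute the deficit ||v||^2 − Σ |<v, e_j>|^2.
Σ |<v, e_j>|^2 = 2651/141; ||v||^2 = 20; deficit = 169/141

Write each e_j = u_j / sqrt(<u_j, u_j>) where u_j is the displayed integer vector. Then <v, e_j> = <v, u_j> / sqrt(<u_j, u_j>), so |<v, e_j>|^2 = <v, u_j>^2 / <u_j, u_j>.
Coefficients: <v, e_1> = 6/sqrt(6), <v, e_2> = 24/sqrt(174), <v, e_3> = -197/sqrt(4089).
Square and sum: Σ |<v, e_j>|^2 = 2651/141.
Compute ||v||^2 = v·v = 20.
Deficit = 20 − 2651/141 = 169/141 ≥ 0, confirming Bessel's inequality. (The deficit equals ||v − Σ <v,e_j> e_j||^2, the squared distance from v to span{e_j}.)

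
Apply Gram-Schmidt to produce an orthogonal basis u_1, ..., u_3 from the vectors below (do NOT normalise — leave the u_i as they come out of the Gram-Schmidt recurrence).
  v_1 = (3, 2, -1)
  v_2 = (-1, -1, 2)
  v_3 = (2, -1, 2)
Orthogonal basis:
  u_1 = (3, 2, -1)
  u_2 = (1/2, 0, 3/2)
  u_3 = (27/35, -9/7, -9/35)

Apply the Gram-Schmidt recurrence
  u_1 = v_1
  u_i = v_i − Σ_{j<i} ((v_i · u_j) / (u_j · u_j)) · u_j.

Step by step this gives:
  u_1 = (3, 2, -1)
  u_2 = (1/2, 0, 3/2)
  u_3 = (27/35, -9/7, -9/35)

Orthogonality check:
  u_2 · u_1 = 0 (should be 0)
  u_3 · u_1 = 0 (should be 0)
  u_3 · u_2 = 0 (should be 0)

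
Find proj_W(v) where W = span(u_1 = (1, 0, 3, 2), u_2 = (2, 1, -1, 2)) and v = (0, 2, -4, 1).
proj_W(v) = (160/131, 142/131, -514/131, 36/131)

Set up U = [u_1 | ... | u_2] ∈ R^(4×2). The projector onto W = col(U) is P = U (U^T U)^(-1) U^T.
Compute U^T U =
  [14, 3]
  [3, 10],
and U^T v = (-10, 8).
Solve U^T U · c = U^T v for the coefficients: c = (-124/131, 142/131). The projection is proj_W(v) = U c.
Check: (v - proj_W(v)) · u_1 = 0  (should be 0).
Check: (v - proj_W(v)) · u_2 = 0  (should be 0).
Result: proj_W(v) = (160/131, 142/131, -514/131, 36/131).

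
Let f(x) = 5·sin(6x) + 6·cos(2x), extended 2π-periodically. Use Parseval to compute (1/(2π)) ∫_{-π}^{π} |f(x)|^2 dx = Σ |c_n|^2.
Σ |c_n|^2 = 61/2

Expand |f|^2 and use orthogonality of {sin(nx), cos(mx)} on [-π, π]:
  ∫_{-π}^{π} sin(nx)^2 dx = π, ∫ cos(mx)^2 dx = π, and cross terms integrate to 0.
So ∫_{-π}^{π} f(x)^2 dx = 5^2 · π + 6^2 · π = (25 + 36)π.
Divide by 2π: (25 + 36)/2 = 61/2.
By Parseval, this equals Σ |c_n|^2.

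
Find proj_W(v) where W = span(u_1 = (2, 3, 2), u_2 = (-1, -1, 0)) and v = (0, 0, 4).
proj_W(v) = (-8/9, 8/9, 32/9)

Set up U = [u_1 | ... | u_2] ∈ R^(3×2). The projector onto W = col(U) is P = U (U^T U)^(-1) U^T.
Compute U^T U =
  [17, -5]
  [-5, 2],
and U^T v = (8, 0).
Solve U^T U · c = U^T v for the coefficients: c = (16/9, 40/9). The projection is proj_W(v) = U c.
Check: (v - proj_W(v)) · u_1 = 0  (should be 0).
Check: (v - proj_W(v)) · u_2 = 0  (should be 0).
Result: proj_W(v) = (-8/9, 8/9, 32/9).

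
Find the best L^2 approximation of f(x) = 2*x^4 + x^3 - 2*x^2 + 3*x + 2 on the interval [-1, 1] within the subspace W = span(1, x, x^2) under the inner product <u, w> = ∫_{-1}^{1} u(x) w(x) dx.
g(x) = -2*x^2/7 + 18*x/5 + 64/35

The best approximation g ∈ W is the orthogonal projection of f onto W. Writing g = a_0 + a_1 x + a_2 x^2, the coefficients solve the normal equations G · a = b where
  G_{ij} = <φ_i, φ_j> and b_i = <f, φ_i>, with φ_0 = 1, φ_1 = x, φ_2 = x^2.
G =
  [2, 0, 2/3]
  [0, 2/3, 0]
  [2/3, 0, 2/5],
b = (52/15, 12/5, 116/105).
Solving gives a_0 = 64/35, a_1 = 18/5, a_2 = -2/7, so
  g(x) = -2*x^2/7 + 18*x/5 + 64/35.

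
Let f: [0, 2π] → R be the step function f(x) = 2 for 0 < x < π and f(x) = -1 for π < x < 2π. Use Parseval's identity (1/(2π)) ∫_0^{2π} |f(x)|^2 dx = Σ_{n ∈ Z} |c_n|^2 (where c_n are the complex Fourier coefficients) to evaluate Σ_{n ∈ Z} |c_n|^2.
Σ |c_n|^2 = 5/2

Parseval equates the L^2 energy of f (normalised by 1/(2π)) with the ℓ^2 sum of its Fourier coefficients: (1/(2π)) ∫_0^{2π} |f|^2 = Σ |c_n|^2.
Compute the left side: (1/(2π)) [∫_0^π 2^2 dx + ∫_π^{2π} (-1)^2 dx] = (1/(2π)) · (4π + 1π) = (4 + 1)/2 = 5/2.
So Σ_{n ∈ Z} |c_n|^2 = 5/2.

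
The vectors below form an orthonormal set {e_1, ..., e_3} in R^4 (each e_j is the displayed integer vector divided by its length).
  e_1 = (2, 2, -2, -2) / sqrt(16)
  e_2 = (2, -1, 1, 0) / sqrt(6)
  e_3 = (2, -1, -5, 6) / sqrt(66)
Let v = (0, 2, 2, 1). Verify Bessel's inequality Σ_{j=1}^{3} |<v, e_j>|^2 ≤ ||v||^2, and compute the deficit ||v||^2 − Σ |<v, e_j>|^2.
Σ |<v, e_j>|^2 = 35/44; ||v||^2 = 9; deficit = 361/44

Write each e_j = u_j / sqrt(<u_j, u_j>) where u_j is the displayed integer vector. Then <v, e_j> = <v, u_j> / sqrt(<u_j, u_j>), so |<v, e_j>|^2 = <v, u_j>^2 / <u_j, u_j>.
Coefficients: <v, e_1> = -2/sqrt(16), <v, e_2> = 0/sqrt(6), <v, e_3> = -6/sqrt(66).
Square and sum: Σ |<v, e_j>|^2 = 35/44.
Compute ||v||^2 = v·v = 9.
Deficit = 9 − 35/44 = 361/44 ≥ 0, confirming Bessel's inequality. (The deficit equals ||v − Σ <v,e_j> e_j||^2, the squared distance from v to span{e_j}.)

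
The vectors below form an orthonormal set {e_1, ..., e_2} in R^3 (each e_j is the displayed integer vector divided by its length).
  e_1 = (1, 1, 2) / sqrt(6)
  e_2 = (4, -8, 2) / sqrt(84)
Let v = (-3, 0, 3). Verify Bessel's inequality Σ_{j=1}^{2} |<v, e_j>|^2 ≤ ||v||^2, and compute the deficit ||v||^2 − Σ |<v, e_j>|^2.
Σ |<v, e_j>|^2 = 27/14; ||v||^2 = 18; deficit = 225/14

Write each e_j = u_j / sqrt(<u_j, u_j>) where u_j is the displayed integer vector. Then <v, e_j> = <v, u_j> / sqrt(<u_j, u_j>), so |<v, e_j>|^2 = <v, u_j>^2 / <u_j, u_j>.
Coefficients: <v, e_1> = 3/sqrt(6), <v, e_2> = -6/sqrt(84).
Square and sum: Σ |<v, e_j>|^2 = 27/14.
Compute ||v||^2 = v·v = 18.
Deficit = 18 − 27/14 = 225/14 ≥ 0, confirming Bessel's inequality. (The deficit equals ||v − Σ <v,e_j> e_j||^2, the squared distance from v to span{e_j}.)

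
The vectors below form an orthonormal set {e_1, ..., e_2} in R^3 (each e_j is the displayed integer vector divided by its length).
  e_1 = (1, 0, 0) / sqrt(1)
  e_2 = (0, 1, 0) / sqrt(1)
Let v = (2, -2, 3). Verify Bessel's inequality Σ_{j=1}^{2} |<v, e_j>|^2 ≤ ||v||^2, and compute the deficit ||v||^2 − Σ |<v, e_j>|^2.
Σ |<v, e_j>|^2 = 8; ||v||^2 = 17; deficit = 9

Write each e_j = u_j / sqrt(<u_j, u_j>) where u_j is the displayed integer vector. Then <v, e_j> = <v, u_j> / sqrt(<u_j, u_j>), so |<v, e_j>|^2 = <v, u_j>^2 / <u_j, u_j>.
Coefficients: <v, e_1> = 2/sqrt(1), <v, e_2> = -2/sqrt(1).
Square and sum: Σ |<v, e_j>|^2 = 8.
Compute ||v||^2 = v·v = 17.
Deficit = 17 − 8 = 9 ≥ 0, confirming Bessel's inequality. (The deficit equals ||v − Σ <v,e_j> e_j||^2, the squared distance from v to span{e_j}.)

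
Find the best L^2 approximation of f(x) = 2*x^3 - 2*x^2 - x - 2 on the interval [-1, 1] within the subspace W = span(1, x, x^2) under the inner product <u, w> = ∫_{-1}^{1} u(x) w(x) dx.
g(x) = -2*x^2 + x/5 - 2

The best approximation g ∈ W is the orthogonal projection of f onto W. Writing g = a_0 + a_1 x + a_2 x^2, the coefficients solve the normal equations G · a = b where
  G_{ij} = <φ_i, φ_j> and b_i = <f, φ_i>, with φ_0 = 1, φ_1 = x, φ_2 = x^2.
G =
  [2, 0, 2/3]
  [0, 2/3, 0]
  [2/3, 0, 2/5],
b = (-16/3, 2/15, -32/15).
Solving gives a_0 = -2, a_1 = 1/5, a_2 = -2, so
  g(x) = -2*x^2 + x/5 - 2.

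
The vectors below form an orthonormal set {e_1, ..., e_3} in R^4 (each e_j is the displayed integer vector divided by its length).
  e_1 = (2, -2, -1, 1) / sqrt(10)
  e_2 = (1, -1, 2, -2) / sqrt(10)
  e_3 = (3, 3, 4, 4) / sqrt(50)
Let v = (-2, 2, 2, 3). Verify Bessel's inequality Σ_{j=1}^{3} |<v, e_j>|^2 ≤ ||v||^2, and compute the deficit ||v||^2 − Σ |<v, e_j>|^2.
Σ |<v, e_j>|^2 = 33/2; ||v||^2 = 21; deficit = 9/2

Write each e_j = u_j / sqrt(<u_j, u_j>) where u_j is the displayed integer vector. Then <v, e_j> = <v, u_j> / sqrt(<u_j, u_j>), so |<v, e_j>|^2 = <v, u_j>^2 / <u_j, u_j>.
Coefficients: <v, e_1> = -7/sqrt(10), <v, e_2> = -6/sqrt(10), <v, e_3> = 20/sqrt(50).
Square and sum: Σ |<v, e_j>|^2 = 33/2.
Compute ||v||^2 = v·v = 21.
Deficit = 21 − 33/2 = 9/2 ≥ 0, confirming Bessel's inequality. (The deficit equals ||v − Σ <v,e_j> e_j||^2, the squared distance from v to span{e_j}.)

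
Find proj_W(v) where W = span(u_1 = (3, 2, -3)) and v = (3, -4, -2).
proj_W(v) = (21/22, 7/11, -21/22)

Set up U = [u_1 | ... | u_1] ∈ R^(3×1). The projector onto W = col(U) is P = U (U^T U)^(-1) U^T.
Compute U^T U =
  [22],
and U^T v = (7).
Solve U^T U · c = U^T v for the coefficients: c = (7/22). The projection is proj_W(v) = U c.
Check: (v - proj_W(v)) · u_1 = 0  (should be 0).
Result: proj_W(v) = (21/22, 7/11, -21/22).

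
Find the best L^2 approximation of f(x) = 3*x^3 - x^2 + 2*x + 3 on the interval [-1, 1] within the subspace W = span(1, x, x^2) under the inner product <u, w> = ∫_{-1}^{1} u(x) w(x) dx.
g(x) = -x^2 + 19*x/5 + 3

The best approximation g ∈ W is the orthogonal projection of f onto W. Writing g = a_0 + a_1 x + a_2 x^2, the coefficients solve the normal equations G · a = b where
  G_{ij} = <φ_i, φ_j> and b_i = <f, φ_i>, with φ_0 = 1, φ_1 = x, φ_2 = x^2.
G =
  [2, 0, 2/3]
  [0, 2/3, 0]
  [2/3, 0, 2/5],
b = (16/3, 38/15, 8/5).
Solving gives a_0 = 3, a_1 = 19/5, a_2 = -1, so
  g(x) = -x^2 + 19*x/5 + 3.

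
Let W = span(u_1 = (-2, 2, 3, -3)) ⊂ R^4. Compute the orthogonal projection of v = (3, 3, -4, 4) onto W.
proj_W(v) = (24/13, -24/13, -36/13, 36/13)

Set up U = [u_1 | ... | u_1] ∈ R^(4×1). The projector onto W = col(U) is P = U (U^T U)^(-1) U^T.
Compute U^T U =
  [26],
and U^T v = (-24).
Solve U^T U · c = U^T v for the coefficients: c = (-12/13). The projection is proj_W(v) = U c.
Check: (v - proj_W(v)) · u_1 = 0  (should be 0).
Result: proj_W(v) = (24/13, -24/13, -36/13, 36/13).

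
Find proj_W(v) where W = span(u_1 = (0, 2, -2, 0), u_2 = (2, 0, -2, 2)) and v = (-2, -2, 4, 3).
proj_W(v) = (0, -3, 3, 0)

Set up U = [u_1 | ... | u_2] ∈ R^(4×2). The projector onto W = col(U) is P = U (U^T U)^(-1) U^T.
Compute U^T U =
  [8, 4]
  [4, 12],
and U^T v = (-12, -6).
Solve U^T U · c = U^T v for the coefficients: c = (-3/2, 0). The projection is proj_W(v) = U c.
Check: (v - proj_W(v)) · u_1 = 0  (should be 0).
Check: (v - proj_W(v)) · u_2 = 0  (should be 0).
Result: proj_W(v) = (0, -3, 3, 0).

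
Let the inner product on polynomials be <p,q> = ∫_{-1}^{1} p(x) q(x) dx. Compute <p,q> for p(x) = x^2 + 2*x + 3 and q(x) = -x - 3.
<p,q> = -64/3

Expand the product: p(x)·q(x) = -x^3 - 5*x^2 - 9*x - 9.
∫_{-1}^{1} of each monomial x^k gives [2/(k+1) if k even, 0 if k odd]. Integrating term-by-term (or equivalently evaluating the antiderivative F(x) = -x^4/4 - 5*x^3/3 - 9*x^2/2 - 9*x at the endpoints):
  F(1) − F(−1) = -185/12 − (71/12) = -64/3.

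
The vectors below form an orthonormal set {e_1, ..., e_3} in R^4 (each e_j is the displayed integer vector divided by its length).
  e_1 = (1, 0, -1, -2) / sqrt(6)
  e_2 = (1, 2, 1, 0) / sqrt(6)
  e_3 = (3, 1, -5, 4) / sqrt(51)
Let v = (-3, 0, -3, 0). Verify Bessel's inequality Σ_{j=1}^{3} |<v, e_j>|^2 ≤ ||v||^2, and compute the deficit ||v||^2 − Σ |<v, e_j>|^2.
Σ |<v, e_j>|^2 = 114/17; ||v||^2 = 18; deficit = 192/17

Write each e_j = u_j / sqrt(<u_j, u_j>) where u_j is the displayed integer vector. Then <v, e_j> = <v, u_j> / sqrt(<u_j, u_j>), so |<v, e_j>|^2 = <v, u_j>^2 / <u_j, u_j>.
Coefficients: <v, e_1> = 0/sqrt(6), <v, e_2> = -6/sqrt(6), <v, e_3> = 6/sqrt(51).
Square and sum: Σ |<v, e_j>|^2 = 114/17.
Compute ||v||^2 = v·v = 18.
Deficit = 18 − 114/17 = 192/17 ≥ 0, confirming Bessel's inequality. (The deficit equals ||v − Σ <v,e_j> e_j||^2, the squared distance from v to span{e_j}.)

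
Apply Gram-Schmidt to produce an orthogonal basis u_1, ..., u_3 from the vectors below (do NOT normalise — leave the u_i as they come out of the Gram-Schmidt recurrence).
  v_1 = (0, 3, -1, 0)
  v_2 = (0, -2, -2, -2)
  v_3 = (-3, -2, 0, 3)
Orthogonal basis:
  u_1 = (0, 3, -1, 0)
  u_2 = (0, -4/5, -12/5, -2)
  u_3 = (-3, -7/13, -21/13, 28/13)

Apply the Gram-Schmidt recurrence
  u_1 = v_1
  u_i = v_i − Σ_{j<i} ((v_i · u_j) / (u_j · u_j)) · u_j.

Step by step this gives:
  u_1 = (0, 3, -1, 0)
  u_2 = (0, -4/5, -12/5, -2)
  u_3 = (-3, -7/13, -21/13, 28/13)

Orthogonality check:
  u_2 · u_1 = 0 (should be 0)
  u_3 · u_1 = 0 (should be 0)
  u_3 · u_2 = 0 (should be 0)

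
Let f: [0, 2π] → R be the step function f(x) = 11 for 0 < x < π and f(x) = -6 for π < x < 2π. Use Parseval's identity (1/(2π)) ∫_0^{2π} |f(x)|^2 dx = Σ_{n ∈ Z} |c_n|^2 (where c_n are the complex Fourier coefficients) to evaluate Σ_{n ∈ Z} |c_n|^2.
Σ |c_n|^2 = 157/2

Parseval equates the L^2 energy of f (normalised by 1/(2π)) with the ℓ^2 sum of its Fourier coefficients: (1/(2π)) ∫_0^{2π} |f|^2 = Σ |c_n|^2.
Compute the left side: (1/(2π)) [∫_0^π 11^2 dx + ∫_π^{2π} (-6)^2 dx] = (1/(2π)) · (121π + 36π) = (121 + 36)/2 = 157/2.
So Σ_{n ∈ Z} |c_n|^2 = 157/2.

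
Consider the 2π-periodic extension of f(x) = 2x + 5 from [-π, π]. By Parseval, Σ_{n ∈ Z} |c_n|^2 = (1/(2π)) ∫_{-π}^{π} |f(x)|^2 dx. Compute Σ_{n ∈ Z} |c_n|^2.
Σ |c_n|^2 = 4π^2/3 + 25

Expand and integrate term by term over [-π, π]:
  ∫ (2x)^2 dx = 4·(2π^3/3); ∫ 2·2·(5)·x dx = 0 (odd integrand); ∫ 5^2 dx = 25·2π.
So (1/(2π)) ∫_{-π}^{π} (2x + 5)^2 dx = 4π^2/3 + 25 = 4π^2/3 + 25.
Parseval ⇒ Σ |c_n|^2 = 4π^2/3 + 25.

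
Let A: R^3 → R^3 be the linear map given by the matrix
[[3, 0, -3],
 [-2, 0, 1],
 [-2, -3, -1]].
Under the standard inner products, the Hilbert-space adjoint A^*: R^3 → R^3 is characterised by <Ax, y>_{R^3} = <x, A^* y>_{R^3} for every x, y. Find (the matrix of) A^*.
A^* = A^T =
[[3, -2, -2],
 [0, 0, -3],
 [-3, 1, -1]]

For real matrices with standard dot products, the defining identity <Ax, y> = <x, A^* y> gives (Ax)^T y = x^T (A^*) y, i.e. x^T A^T y = x^T (A^*) y. Since this holds for all x, y, we must have A^* = A^T. Therefore
A^* =
[[3, -2, -2],
 [0, 0, -3],
 [-3, 1, -1]].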